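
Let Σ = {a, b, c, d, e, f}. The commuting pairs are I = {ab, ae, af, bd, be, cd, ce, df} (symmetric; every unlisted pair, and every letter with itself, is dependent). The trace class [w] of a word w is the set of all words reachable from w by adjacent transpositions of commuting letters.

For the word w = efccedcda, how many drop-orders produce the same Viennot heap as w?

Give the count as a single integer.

20

drop 0:e onto floor
drop 1:f onto {0:e}
drop 2:c onto {1:f}
drop 3:c onto {2:c}
drop 4:e onto {1:f}
drop 5:d onto {4:e}
drop 6:c onto {3:c}
drop 7:d onto {5:d}
drop 8:a onto {6:c, 7:d}
ground layer = {0:e}
drop-orders for the pieces not yet dropped (sum over which currently-grounded one goes next):
  1 to go: {8} 1
  2 to go: {6,8} 1  {7,8} 1
  3 to go: {3,6,8} 1  {5,7,8} 1  {6,7,8} 2
  4 to go: {2,3,6,8} 1  {3,6,7,8} 3  {4,5,7,8} 1  {5,6,7,8} 3
  5 to go: {2,3,6,7,8} 4  {3,5,6,7,8} 6  {4,5,6,7,8} 4
  6 to go: {2,3,5,6,7,8} 10  {3,4,5,6,7,8} 10
  7 to go: {2,3,4,5,6,7,8} 20
  if 0:e drops first: 20 orders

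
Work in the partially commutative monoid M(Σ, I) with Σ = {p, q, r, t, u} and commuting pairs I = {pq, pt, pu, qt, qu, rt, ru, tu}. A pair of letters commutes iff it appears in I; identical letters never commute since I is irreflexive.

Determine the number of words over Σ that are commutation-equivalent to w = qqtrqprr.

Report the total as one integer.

piece 0:q — minimal
piece 1:q rests on {0:q}
piece 2:t — minimal
piece 3:r rests on {1:q}
piece 4:q rests on {3:r}
piece 5:p rests on {3:r}
piece 6:r rests on {4:q, 5:p}
piece 7:r rests on {6:r}
minimal pieces: {0:q, 2:t}
ways to finish when only these pieces remain (= sum over removing one remaining piece with nothing left below it):
  1 left: {2}→1  {7}→1
  2 left: {2,7}→2  {6,7}→1
  3 left: {2,6,7}→3  {4,6,7}→1  {5,6,7}→1
  4 left: {2,4,6,7}→4  {2,5,6,7}→4  {4,5,6,7}→2
  5 left: {2,4,5,6,7}→10  {3,4,5,6,7}→2
  6 left: {1,3,4,5,6,7}→2  {2,3,4,5,6,7}→12
  placing 0:q first → 14 extensions
  placing 2:t first → 2 extensions
total linear extensions = 16

16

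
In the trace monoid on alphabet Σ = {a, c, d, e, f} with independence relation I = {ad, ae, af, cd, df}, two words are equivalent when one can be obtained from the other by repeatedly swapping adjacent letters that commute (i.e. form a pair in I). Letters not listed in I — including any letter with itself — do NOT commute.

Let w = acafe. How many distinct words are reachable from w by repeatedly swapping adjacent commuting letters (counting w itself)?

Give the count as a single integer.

0(a) covers ∅
1(c) covers 0:a
2(a) covers 1:c
3(f) covers 1:c
4(e) covers 3:f
floor of heap: 0:a
completions by unplaced set U, small U first (add the entries for U minus each lowest piece of U):
  |U|=1: {2}:1  {4}:1
  |U|=2: {2,4}:2  {3,4}:1
  |U|=3: {2,3,4}:3
  start at 0(a): 3

3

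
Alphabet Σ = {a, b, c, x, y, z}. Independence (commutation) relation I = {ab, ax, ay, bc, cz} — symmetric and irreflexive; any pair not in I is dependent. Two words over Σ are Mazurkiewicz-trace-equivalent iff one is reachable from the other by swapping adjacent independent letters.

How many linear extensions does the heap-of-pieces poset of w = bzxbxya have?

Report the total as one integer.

5

drop 0:b onto floor
drop 1:z onto {0:b}
drop 2:x onto {1:z}
drop 3:b onto {2:x}
drop 4:x onto {3:b}
drop 5:y onto {4:x}
drop 6:a onto {1:z}
ground layer = {0:b}
drop-orders for the pieces not yet dropped (sum over which currently-grounded one goes next):
  1 to go: {5} 1  {6} 1
  2 to go: {4,5} 1  {5,6} 2
  3 to go: {3,4,5} 1  {4,5,6} 3
  4 to go: {2,3,4,5} 1  {3,4,5,6} 4
  5 to go: {2,3,4,5,6} 5
  if 0:b drops first: 5 orders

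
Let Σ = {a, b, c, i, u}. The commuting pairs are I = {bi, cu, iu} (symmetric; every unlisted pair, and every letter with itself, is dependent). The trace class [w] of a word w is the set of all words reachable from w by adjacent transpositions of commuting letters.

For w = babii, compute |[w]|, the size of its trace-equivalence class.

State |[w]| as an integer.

0(b) covers ∅
1(a) covers 0:b
2(b) covers 1:a
3(i) covers 1:a
4(i) covers 3:i
floor of heap: 0:b
completions by unplaced set U, small U first (add the entries for U minus each lowest piece of U):
  |U|=1: {2}:1  {4}:1
  |U|=2: {2,4}:2  {3,4}:1
  |U|=3: {2,3,4}:3
  start at 0(b): 3

3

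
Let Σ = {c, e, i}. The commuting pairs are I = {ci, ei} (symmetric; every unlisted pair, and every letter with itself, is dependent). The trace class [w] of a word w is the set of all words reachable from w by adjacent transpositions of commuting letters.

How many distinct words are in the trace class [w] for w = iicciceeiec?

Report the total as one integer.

drop 0:i onto floor
drop 1:i onto {0:i}
drop 2:c onto floor
drop 3:c onto {2:c}
drop 4:i onto {1:i}
drop 5:c onto {3:c}
drop 6:e onto {5:c}
drop 7:e onto {6:e}
drop 8:i onto {4:i}
drop 9:e onto {7:e}
drop 10:c onto {9:e}
ground layer = {0:i, 2:c}
drop-orders for the pieces not yet dropped (sum over which currently-grounded one goes next):
  1 to go: {8} 1  {10} 1
  2 to go: {4,8} 1  {8,10} 2  {9,10} 1
  3 to go: {1,4,8} 1  {4,8,10} 3  {7,9,10} 1  {8,9,10} 3
  4 to go: {0,1,4,8} 1  {1,4,8,10} 4  {4,8,9,10} 6  {6,7,9,10} 1  {7,8,9,10} 4
  5 to go: {0,1,4,8,10} 5  {1,4,8,9,10} 10  {4,7,8,9,10} 10  {5,6,7,9,10} 1  {6,7,8,9,10} 5
  6 to go: {0,1,4,8,9,10} 15  {1,4,7,8,9,10} 20  {3,5,6,7,9,10} 1  {4,6,7,8,9,10} 15  {5,6,7,8,9,10} 6
  7 to go: {0,1,4,7,8,9,10} 35  {1,4,6,7,8,9,10} 35  {2,3,5,6,7,9,10} 1  {3,5,6,7,8,9,10} 7  {4,5,6,7,8,9,10} 21
  8 to go: {0,1,4,6,7,8,9,10} 70  {1,4,5,6,7,8,9,10} 56  {2,3,5,6,7,8,9,10} 8  {3,4,5,6,7,8,9,10} 28
  9 to go: {0,1,4,5,6,7,8,9,10} 126  {1,3,4,5,6,7,8,9,10} 84  {2,3,4,5,6,7,8,9,10} 36
  if 0:i drops first: 120 orders
  if 2:c drops first: 210 orders
heap linearizations: 330

330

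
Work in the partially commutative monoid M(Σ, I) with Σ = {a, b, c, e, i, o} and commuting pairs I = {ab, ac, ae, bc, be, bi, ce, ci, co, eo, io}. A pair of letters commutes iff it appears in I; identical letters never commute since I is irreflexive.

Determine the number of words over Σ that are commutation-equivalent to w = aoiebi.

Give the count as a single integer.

piece 0:a — minimal
piece 1:o rests on {0:a}
piece 2:i rests on {0:a}
piece 3:e rests on {2:i}
piece 4:b rests on {1:o}
piece 5:i rests on {3:e}
minimal pieces: {0:a}
ways to finish when only these pieces remain (= sum over removing one remaining piece with nothing left below it):
  1 left: {4}→1  {5}→1
  2 left: {1,4}→1  {3,5}→1  {4,5}→2
  3 left: {1,4,5}→3  {2,3,5}→1  {3,4,5}→3
  4 left: {1,3,4,5}→6  {2,3,4,5}→4
  placing 0:a first → 10 extensions

10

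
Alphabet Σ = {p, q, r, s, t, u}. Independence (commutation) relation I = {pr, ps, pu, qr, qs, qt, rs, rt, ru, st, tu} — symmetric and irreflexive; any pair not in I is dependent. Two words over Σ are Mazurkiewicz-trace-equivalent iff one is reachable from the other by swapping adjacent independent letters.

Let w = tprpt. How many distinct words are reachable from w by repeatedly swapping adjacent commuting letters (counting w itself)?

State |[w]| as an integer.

5

0(t) covers ∅
1(p) covers 0:t
2(r) covers ∅
3(p) covers 1:p
4(t) covers 3:p
floor of heap: 0:t, 2:r
completions by unplaced set U, small U first (add the entries for U minus each lowest piece of U):
  |U|=1: {2}:1  {4}:1
  |U|=2: {2,4}:2  {3,4}:1
  |U|=3: {1,3,4}:1  {2,3,4}:3
  start at 0(t): 4
  start at 2(r): 1
sum over floor = 5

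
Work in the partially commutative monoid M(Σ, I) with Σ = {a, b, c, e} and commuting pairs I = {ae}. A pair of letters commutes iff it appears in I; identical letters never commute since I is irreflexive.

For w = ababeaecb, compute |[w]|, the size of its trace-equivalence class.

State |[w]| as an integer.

drop 0:a onto floor
drop 1:b onto {0:a}
drop 2:a onto {1:b}
drop 3:b onto {2:a}
drop 4:e onto {3:b}
drop 5:a onto {3:b}
drop 6:e onto {4:e}
drop 7:c onto {5:a, 6:e}
drop 8:b onto {7:c}
ground layer = {0:a}
drop-orders for the pieces not yet dropped (sum over which currently-grounded one goes next):
  1 to go: {8} 1
  2 to go: {7,8} 1
  3 to go: {5,7,8} 1  {6,7,8} 1
  4 to go: {4,6,7,8} 1  {5,6,7,8} 2
  5 to go: {4,5,6,7,8} 3
  6 to go: {3,4,5,6,7,8} 3
  7 to go: {2,3,4,5,6,7,8} 3
  if 0:a drops first: 3 orders

3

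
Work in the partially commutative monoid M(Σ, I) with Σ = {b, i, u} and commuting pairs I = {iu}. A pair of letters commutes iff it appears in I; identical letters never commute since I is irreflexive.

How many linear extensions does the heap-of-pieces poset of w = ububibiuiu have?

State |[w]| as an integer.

0(u) covers ∅
1(b) covers 0:u
2(u) covers 1:b
3(b) covers 2:u
4(i) covers 3:b
5(b) covers 4:i
6(i) covers 5:b
7(u) covers 5:b
8(i) covers 6:i
9(u) covers 7:u
floor of heap: 0:u
completions by unplaced set U, small U first (add the entries for U minus each lowest piece of U):
  |U|=1: {8}:1  {9}:1
  |U|=2: {6,8}:1  {7,9}:1  {8,9}:2
  |U|=3: {6,8,9}:3  {7,8,9}:3
  |U|=4: {6,7,8,9}:6
  |U|=5: {5,6,7,8,9}:6
  |U|=6: {4,5,6,7,8,9}:6
  |U|=7: {3,4,5,6,7,8,9}:6
  |U|=8: {2,3,4,5,6,7,8,9}:6
  start at 0(u): 6

6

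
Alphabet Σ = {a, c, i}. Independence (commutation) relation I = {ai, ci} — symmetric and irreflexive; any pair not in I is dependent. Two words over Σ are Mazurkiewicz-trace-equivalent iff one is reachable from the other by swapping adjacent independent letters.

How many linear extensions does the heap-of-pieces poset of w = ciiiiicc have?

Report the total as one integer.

0(c) covers ∅
1(i) covers ∅
2(i) covers 1:i
3(i) covers 2:i
4(i) covers 3:i
5(i) covers 4:i
6(c) covers 0:c
7(c) covers 6:c
floor of heap: 0:c, 1:i
completions by unplaced set U, small U first (add the entries for U minus each lowest piece of U):
  |U|=1: {5}:1  {7}:1
  |U|=2: {4,5}:1  {5,7}:2  {6,7}:1
  |U|=3: {0,6,7}:1  {3,4,5}:1  {4,5,7}:3  {5,6,7}:3
  |U|=4: {0,5,6,7}:4  {2,3,4,5}:1  {3,4,5,7}:4  {4,5,6,7}:6
  |U|=5: {0,4,5,6,7}:10  {1,2,3,4,5}:1  {2,3,4,5,7}:5  {3,4,5,6,7}:10
  |U|=6: {0,3,4,5,6,7}:20  {1,2,3,4,5,7}:6  {2,3,4,5,6,7}:15
  start at 0(c): 21
  start at 1(i): 35
sum over floor = 56

56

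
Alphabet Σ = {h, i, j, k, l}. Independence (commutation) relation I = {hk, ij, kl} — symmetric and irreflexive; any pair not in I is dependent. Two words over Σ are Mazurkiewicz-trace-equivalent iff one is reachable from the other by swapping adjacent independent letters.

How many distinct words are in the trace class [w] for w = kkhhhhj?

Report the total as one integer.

0(k) covers ∅
1(k) covers 0:k
2(h) covers ∅
3(h) covers 2:h
4(h) covers 3:h
5(h) covers 4:h
6(j) covers 1:k, 5:h
floor of heap: 0:k, 2:h
completions by unplaced set U, small U first (add the entries for U minus each lowest piece of U):
  |U|=1: {6}:1
  |U|=2: {1,6}:1  {5,6}:1
  |U|=3: {0,1,6}:1  {1,5,6}:2  {4,5,6}:1
  |U|=4: {0,1,5,6}:3  {1,4,5,6}:3  {3,4,5,6}:1
  |U|=5: {0,1,4,5,6}:6  {1,3,4,5,6}:4  {2,3,4,5,6}:1
  start at 0(k): 5
  start at 2(h): 10
sum over floor = 15

15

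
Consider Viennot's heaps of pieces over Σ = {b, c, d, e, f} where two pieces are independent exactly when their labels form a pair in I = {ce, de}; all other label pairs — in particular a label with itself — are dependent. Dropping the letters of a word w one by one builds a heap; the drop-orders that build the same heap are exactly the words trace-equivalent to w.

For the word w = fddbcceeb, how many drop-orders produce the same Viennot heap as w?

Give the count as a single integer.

6

0(f) covers ∅
1(d) covers 0:f
2(d) covers 1:d
3(b) covers 2:d
4(c) covers 3:b
5(c) covers 4:c
6(e) covers 3:b
7(e) covers 6:e
8(b) covers 5:c, 7:e
floor of heap: 0:f
completions by unplaced set U, small U first (add the entries for U minus each lowest piece of U):
  |U|=1: {8}:1
  |U|=2: {5,8}:1  {7,8}:1
  |U|=3: {4,5,8}:1  {5,7,8}:2  {6,7,8}:1
  |U|=4: {4,5,7,8}:3  {5,6,7,8}:3
  |U|=5: {4,5,6,7,8}:6
  |U|=6: {3,4,5,6,7,8}:6
  |U|=7: {2,3,4,5,6,7,8}:6
  start at 0(f): 6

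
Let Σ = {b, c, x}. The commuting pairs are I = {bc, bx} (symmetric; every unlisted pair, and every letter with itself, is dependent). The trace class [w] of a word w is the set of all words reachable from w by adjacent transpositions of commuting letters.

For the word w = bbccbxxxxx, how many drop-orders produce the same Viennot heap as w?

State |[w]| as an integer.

0(b) covers ∅
1(b) covers 0:b
2(c) covers ∅
3(c) covers 2:c
4(b) covers 1:b
5(x) covers 3:c
6(x) covers 5:x
7(x) covers 6:x
8(x) covers 7:x
9(x) covers 8:x
floor of heap: 0:b, 2:c
completions by unplaced set U, small U first (add the entries for U minus each lowest piece of U):
  |U|=1: {4}:1  {9}:1
  |U|=2: {1,4}:1  {4,9}:2  {8,9}:1
  |U|=3: {0,1,4}:1  {1,4,9}:3  {4,8,9}:3  {7,8,9}:1
  |U|=4: {0,1,4,9}:4  {1,4,8,9}:6  {4,7,8,9}:4  {6,7,8,9}:1
  |U|=5: {0,1,4,8,9}:10  {1,4,7,8,9}:10  {4,6,7,8,9}:5  {5,6,7,8,9}:1
  |U|=6: {0,1,4,7,8,9}:20  {1,4,6,7,8,9}:15  {3,5,6,7,8,9}:1  {4,5,6,7,8,9}:6
  |U|=7: {0,1,4,6,7,8,9}:35  {1,4,5,6,7,8,9}:21  {2,3,5,6,7,8,9}:1  {3,4,5,6,7,8,9}:7
  |U|=8: {0,1,4,5,6,7,8,9}:56  {1,3,4,5,6,7,8,9}:28  {2,3,4,5,6,7,8,9}:8
  start at 0(b): 36
  start at 2(c): 84
sum over floor = 120

120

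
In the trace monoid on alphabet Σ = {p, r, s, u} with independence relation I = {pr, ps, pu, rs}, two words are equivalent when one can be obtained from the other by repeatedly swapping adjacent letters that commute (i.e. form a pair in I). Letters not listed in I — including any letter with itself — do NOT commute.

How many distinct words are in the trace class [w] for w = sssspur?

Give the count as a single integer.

piece 0:s — minimal
piece 1:s rests on {0:s}
piece 2:s rests on {1:s}
piece 3:s rests on {2:s}
piece 4:p — minimal
piece 5:u rests on {3:s}
piece 6:r rests on {5:u}
minimal pieces: {0:s, 4:p}
ways to finish when only these pieces remain (= sum over removing one remaining piece with nothing left below it):
  1 left: {4}→1  {6}→1
  2 left: {4,6}→2  {5,6}→1
  3 left: {3,5,6}→1  {4,5,6}→3
  4 left: {2,3,5,6}→1  {3,4,5,6}→4
  5 left: {1,2,3,5,6}→1  {2,3,4,5,6}→5
  placing 0:s first → 6 extensions
  placing 4:p first → 1 extensions
total linear extensions = 7

7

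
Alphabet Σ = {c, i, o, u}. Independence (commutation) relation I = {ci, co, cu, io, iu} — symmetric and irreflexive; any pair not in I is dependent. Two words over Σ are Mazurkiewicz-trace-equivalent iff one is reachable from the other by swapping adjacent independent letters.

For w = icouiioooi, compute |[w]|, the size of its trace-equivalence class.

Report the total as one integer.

#0=i has no predecessor
#1=c has no predecessor
#2=o has no predecessor
#3=u depends on [2:o]
#4=i depends on [0:i]
#5=i depends on [4:i]
#6=o depends on [3:u]
#7=o depends on [6:o]
#8=o depends on [7:o]
#9=i depends on [5:i]
sources: [0:i, 1:c, 2:o]
N(rest) = Σ N(rest − s) over sources s of rest; N(one piece) = 1:
  size 1 → [1]=1  [8]=1  [9]=1
  size 2 → [1,8]=2  [1,9]=2  [5,9]=1  [7,8]=1  [8,9]=2
  size 3 → [1,5,9]=3  [1,7,8]=3  [1,8,9]=6  [4,5,9]=1  [5,8,9]=3  [6,7,8]=1  [7,8,9]=3
  size 4 → [0,4,5,9]=1  [1,4,5,9]=4  [1,5,8,9]=12  [1,6,7,8]=4  [1,7,8,9]=12  [3,6,7,8]=1  [4,5,8,9]=4  [5,7,8,9]=6  [6,7,8,9]=4
  size 5 → [0,1,4,5,9]=5  [0,4,5,8,9]=5  [1,3,6,7,8]=5  [1,4,5,8,9]=20  [1,5,7,8,9]=30  [1,6,7,8,9]=20  [2,3,6,7,8]=1  [3,6,7,8,9]=5  [4,5,7,8,9]=10  [5,6,7,8,9]=10
  size 6 → [0,1,4,5,8,9]=30  [0,4,5,7,8,9]=15  [1,2,3,6,7,8]=6  [1,3,6,7,8,9]=30  [1,4,5,7,8,9]=60  [1,5,6,7,8,9]=60  [2,3,6,7,8,9]=6  [3,5,6,7,8,9]=15  [4,5,6,7,8,9]=20
  size 7 → [0,1,4,5,7,8,9]=105  [0,4,5,6,7,8,9]=35  [1,2,3,6,7,8,9]=42  [1,3,5,6,7,8,9]=105  [1,4,5,6,7,8,9]=140  [2,3,5,6,7,8,9]=21  [3,4,5,6,7,8,9]=35
  size 8 → [0,1,4,5,6,7,8,9]=280  [0,3,4,5,6,7,8,9]=70  [1,2,3,5,6,7,8,9]=168  [1,3,4,5,6,7,8,9]=280  [2,3,4,5,6,7,8,9]=56
  first=0(i) contributes 504
  first=1(c) contributes 126
  first=2(o) contributes 630
|[w]| = 1260

1260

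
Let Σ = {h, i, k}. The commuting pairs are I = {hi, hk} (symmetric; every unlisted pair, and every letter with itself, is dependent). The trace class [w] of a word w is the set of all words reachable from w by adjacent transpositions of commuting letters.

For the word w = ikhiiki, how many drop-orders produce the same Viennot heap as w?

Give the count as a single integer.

drop 0:i onto floor
drop 1:k onto {0:i}
drop 2:h onto floor
drop 3:i onto {1:k}
drop 4:i onto {3:i}
drop 5:k onto {4:i}
drop 6:i onto {5:k}
ground layer = {0:i, 2:h}
drop-orders for the pieces not yet dropped (sum over which currently-grounded one goes next):
  1 to go: {2} 1  {6} 1
  2 to go: {2,6} 2  {5,6} 1
  3 to go: {2,5,6} 3  {4,5,6} 1
  4 to go: {2,4,5,6} 4  {3,4,5,6} 1
  5 to go: {1,3,4,5,6} 1  {2,3,4,5,6} 5
  if 0:i drops first: 6 orders
  if 2:h drops first: 1 orders
heap linearizations: 7

7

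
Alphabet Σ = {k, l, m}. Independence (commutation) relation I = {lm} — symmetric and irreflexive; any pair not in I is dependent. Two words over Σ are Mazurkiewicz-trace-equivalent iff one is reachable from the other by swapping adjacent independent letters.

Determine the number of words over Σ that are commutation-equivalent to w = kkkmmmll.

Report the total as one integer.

10

drop 0:k onto floor
drop 1:k onto {0:k}
drop 2:k onto {1:k}
drop 3:m onto {2:k}
drop 4:m onto {3:m}
drop 5:m onto {4:m}
drop 6:l onto {2:k}
drop 7:l onto {6:l}
ground layer = {0:k}
drop-orders for the pieces not yet dropped (sum over which currently-grounded one goes next):
  1 to go: {5} 1  {7} 1
  2 to go: {4,5} 1  {5,7} 2  {6,7} 1
  3 to go: {3,4,5} 1  {4,5,7} 3  {5,6,7} 3
  4 to go: {3,4,5,7} 4  {4,5,6,7} 6
  5 to go: {3,4,5,6,7} 10
  6 to go: {2,3,4,5,6,7} 10
  if 0:k drops first: 10 orders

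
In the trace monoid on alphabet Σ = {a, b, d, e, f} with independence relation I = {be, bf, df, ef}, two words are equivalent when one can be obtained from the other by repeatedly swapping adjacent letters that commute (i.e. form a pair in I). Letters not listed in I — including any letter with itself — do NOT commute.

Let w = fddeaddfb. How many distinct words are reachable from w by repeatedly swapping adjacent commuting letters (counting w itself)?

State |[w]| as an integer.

drop 0:f onto floor
drop 1:d onto floor
drop 2:d onto {1:d}
drop 3:e onto {2:d}
drop 4:a onto {0:f, 3:e}
drop 5:d onto {4:a}
drop 6:d onto {5:d}
drop 7:f onto {4:a}
drop 8:b onto {6:d}
ground layer = {0:f, 1:d}
drop-orders for the pieces not yet dropped (sum over which currently-grounded one goes next):
  1 to go: {7} 1  {8} 1
  2 to go: {6,8} 1  {7,8} 2
  3 to go: {5,6,8} 1  {6,7,8} 3
  4 to go: {5,6,7,8} 4
  5 to go: {4,5,6,7,8} 4
  6 to go: {0,4,5,6,7,8} 4  {3,4,5,6,7,8} 4
  7 to go: {0,3,4,5,6,7,8} 8  {2,3,4,5,6,7,8} 4
  if 0:f drops first: 4 orders
  if 1:d drops first: 12 orders
heap linearizations: 16

16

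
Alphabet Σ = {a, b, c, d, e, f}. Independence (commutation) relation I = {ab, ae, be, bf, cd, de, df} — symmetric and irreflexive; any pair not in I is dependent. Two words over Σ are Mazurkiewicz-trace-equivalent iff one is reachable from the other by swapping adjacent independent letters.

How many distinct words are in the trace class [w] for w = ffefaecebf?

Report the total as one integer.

0(f) covers ∅
1(f) covers 0:f
2(e) covers 1:f
3(f) covers 2:e
4(a) covers 3:f
5(e) covers 3:f
6(c) covers 4:a, 5:e
7(e) covers 6:c
8(b) covers 6:c
9(f) covers 7:e
floor of heap: 0:f
completions by unplaced set U, small U first (add the entries for U minus each lowest piece of U):
  |U|=1: {8}:1  {9}:1
  |U|=2: {7,9}:1  {8,9}:2
  |U|=3: {7,8,9}:3
  |U|=4: {6,7,8,9}:3
  |U|=5: {4,6,7,8,9}:3  {5,6,7,8,9}:3
  |U|=6: {4,5,6,7,8,9}:6
  |U|=7: {3,4,5,6,7,8,9}:6
  |U|=8: {2,3,4,5,6,7,8,9}:6
  start at 0(f): 6

6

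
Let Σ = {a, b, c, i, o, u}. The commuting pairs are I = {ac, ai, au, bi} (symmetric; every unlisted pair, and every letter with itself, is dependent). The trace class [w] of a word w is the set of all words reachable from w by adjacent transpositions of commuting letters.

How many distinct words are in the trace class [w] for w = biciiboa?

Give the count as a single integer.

piece 0:b — minimal
piece 1:i — minimal
piece 2:c rests on {0:b, 1:i}
piece 3:i rests on {2:c}
piece 4:i rests on {3:i}
piece 5:b rests on {2:c}
piece 6:o rests on {4:i, 5:b}
piece 7:a rests on {6:o}
minimal pieces: {0:b, 1:i}
ways to finish when only these pieces remain (= sum over removing one remaining piece with nothing left below it):
  1 left: {7}→1
  2 left: {6,7}→1
  3 left: {4,6,7}→1  {5,6,7}→1
  4 left: {3,4,6,7}→1  {4,5,6,7}→2
  5 left: {3,4,5,6,7}→3
  6 left: {2,3,4,5,6,7}→3
  placing 0:b first → 3 extensions
  placing 1:i first → 3 extensions
total linear extensions = 6

6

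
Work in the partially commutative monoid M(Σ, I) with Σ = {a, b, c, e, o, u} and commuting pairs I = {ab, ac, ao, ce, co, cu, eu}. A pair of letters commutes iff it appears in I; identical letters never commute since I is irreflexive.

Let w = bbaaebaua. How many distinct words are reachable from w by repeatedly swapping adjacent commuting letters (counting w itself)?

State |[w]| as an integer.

12

drop 0:b onto floor
drop 1:b onto {0:b}
drop 2:a onto floor
drop 3:a onto {2:a}
drop 4:e onto {1:b, 3:a}
drop 5:b onto {4:e}
drop 6:a onto {4:e}
drop 7:u onto {5:b, 6:a}
drop 8:a onto {7:u}
ground layer = {0:b, 2:a}
drop-orders for the pieces not yet dropped (sum over which currently-grounded one goes next):
  1 to go: {8} 1
  2 to go: {7,8} 1
  3 to go: {5,7,8} 1  {6,7,8} 1
  4 to go: {5,6,7,8} 2
  5 to go: {4,5,6,7,8} 2
  6 to go: {1,4,5,6,7,8} 2  {3,4,5,6,7,8} 2
  7 to go: {0,1,4,5,6,7,8} 2  {1,3,4,5,6,7,8} 4  {2,3,4,5,6,7,8} 2
  if 0:b drops first: 6 orders
  if 2:a drops first: 6 orders
heap linearizations: 12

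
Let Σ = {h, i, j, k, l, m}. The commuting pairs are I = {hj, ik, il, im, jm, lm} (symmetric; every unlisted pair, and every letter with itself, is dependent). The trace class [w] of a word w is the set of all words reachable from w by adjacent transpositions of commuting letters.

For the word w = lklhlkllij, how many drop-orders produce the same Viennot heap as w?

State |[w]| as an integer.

5

drop 0:l onto floor
drop 1:k onto {0:l}
drop 2:l onto {1:k}
drop 3:h onto {2:l}
drop 4:l onto {3:h}
drop 5:k onto {4:l}
drop 6:l onto {5:k}
drop 7:l onto {6:l}
drop 8:i onto {3:h}
drop 9:j onto {7:l, 8:i}
ground layer = {0:l}
drop-orders for the pieces not yet dropped (sum over which currently-grounded one goes next):
  1 to go: {9} 1
  2 to go: {7,9} 1  {8,9} 1
  3 to go: {6,7,9} 1  {7,8,9} 2
  4 to go: {5,6,7,9} 1  {6,7,8,9} 3
  5 to go: {4,5,6,7,9} 1  {5,6,7,8,9} 4
  6 to go: {4,5,6,7,8,9} 5
  7 to go: {3,4,5,6,7,8,9} 5
  8 to go: {2,3,4,5,6,7,8,9} 5
  if 0:l drops first: 5 orders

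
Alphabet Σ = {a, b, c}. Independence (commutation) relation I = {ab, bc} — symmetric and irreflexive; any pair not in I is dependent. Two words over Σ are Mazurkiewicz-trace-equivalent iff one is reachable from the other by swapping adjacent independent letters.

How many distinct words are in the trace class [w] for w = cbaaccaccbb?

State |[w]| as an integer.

165

0(c) covers ∅
1(b) covers ∅
2(a) covers 0:c
3(a) covers 2:a
4(c) covers 3:a
5(c) covers 4:c
6(a) covers 5:c
7(c) covers 6:a
8(c) covers 7:c
9(b) covers 1:b
10(b) covers 9:b
floor of heap: 0:c, 1:b
completions by unplaced set U, small U first (add the entries for U minus each lowest piece of U):
  |U|=1: {8}:1  {10}:1
  |U|=2: {7,8}:1  {8,10}:2  {9,10}:1
  |U|=3: {1,9,10}:1  {6,7,8}:1  {7,8,10}:3  {8,9,10}:3
  |U|=4: {1,8,9,10}:4  {5,6,7,8}:1  {6,7,8,10}:4  {7,8,9,10}:6
  |U|=5: {1,7,8,9,10}:10  {4,5,6,7,8}:1  {5,6,7,8,10}:5  {6,7,8,9,10}:10
  |U|=6: {1,6,7,8,9,10}:20  {3,4,5,6,7,8}:1  {4,5,6,7,8,10}:6  {5,6,7,8,9,10}:15
  |U|=7: {1,5,6,7,8,9,10}:35  {2,3,4,5,6,7,8}:1  {3,4,5,6,7,8,10}:7  {4,5,6,7,8,9,10}:21
  |U|=8: {0,2,3,4,5,6,7,8}:1  {1,4,5,6,7,8,9,10}:56  {2,3,4,5,6,7,8,10}:8  {3,4,5,6,7,8,9,10}:28
  |U|=9: {0,2,3,4,5,6,7,8,10}:9  {1,3,4,5,6,7,8,9,10}:84  {2,3,4,5,6,7,8,9,10}:36
  start at 0(c): 120
  start at 1(b): 45
sum over floor = 165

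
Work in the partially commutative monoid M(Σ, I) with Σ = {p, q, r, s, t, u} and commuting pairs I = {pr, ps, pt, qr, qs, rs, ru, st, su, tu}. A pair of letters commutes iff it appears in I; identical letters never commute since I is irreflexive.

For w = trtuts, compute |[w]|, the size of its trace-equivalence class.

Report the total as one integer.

30

0(t) covers ∅
1(r) covers 0:t
2(t) covers 1:r
3(u) covers ∅
4(t) covers 2:t
5(s) covers ∅
floor of heap: 0:t, 3:u, 5:s
completions by unplaced set U, small U first (add the entries for U minus each lowest piece of U):
  |U|=1: {3}:1  {4}:1  {5}:1
  |U|=2: {2,4}:1  {3,4}:2  {3,5}:2  {4,5}:2
  |U|=3: {1,2,4}:1  {2,3,4}:3  {2,4,5}:3  {3,4,5}:6
  |U|=4: {0,1,2,4}:1  {1,2,3,4}:4  {1,2,4,5}:4  {2,3,4,5}:12
  start at 0(t): 20
  start at 3(u): 5
  start at 5(s): 5
sum over floor = 30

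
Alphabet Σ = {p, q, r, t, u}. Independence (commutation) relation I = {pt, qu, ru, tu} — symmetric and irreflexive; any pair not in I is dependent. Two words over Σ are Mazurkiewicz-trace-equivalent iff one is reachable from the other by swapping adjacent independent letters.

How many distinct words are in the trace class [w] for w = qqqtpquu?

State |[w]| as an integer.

9

drop 0:q onto floor
drop 1:q onto {0:q}
drop 2:q onto {1:q}
drop 3:t onto {2:q}
drop 4:p onto {2:q}
drop 5:q onto {3:t, 4:p}
drop 6:u onto {4:p}
drop 7:u onto {6:u}
ground layer = {0:q}
drop-orders for the pieces not yet dropped (sum over which currently-grounded one goes next):
  1 to go: {5} 1  {7} 1
  2 to go: {3,5} 1  {5,7} 2  {6,7} 1
  3 to go: {3,5,7} 3  {5,6,7} 3
  4 to go: {3,5,6,7} 6  {4,5,6,7} 3
  5 to go: {3,4,5,6,7} 9
  6 to go: {2,3,4,5,6,7} 9
  if 0:q drops first: 9 orders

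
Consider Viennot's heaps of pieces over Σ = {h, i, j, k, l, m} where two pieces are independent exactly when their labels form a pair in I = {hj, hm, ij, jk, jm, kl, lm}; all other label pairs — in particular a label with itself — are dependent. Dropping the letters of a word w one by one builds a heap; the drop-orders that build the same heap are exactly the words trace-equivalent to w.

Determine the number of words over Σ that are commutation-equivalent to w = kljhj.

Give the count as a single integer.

drop 0:k onto floor
drop 1:l onto floor
drop 2:j onto {1:l}
drop 3:h onto {0:k, 1:l}
drop 4:j onto {2:j}
ground layer = {0:k, 1:l}
drop-orders for the pieces not yet dropped (sum over which currently-grounded one goes next):
  1 to go: {3} 1  {4} 1
  2 to go: {0,3} 1  {2,4} 1  {3,4} 2
  3 to go: {0,3,4} 3  {2,3,4} 3
  if 0:k drops first: 3 orders
  if 1:l drops first: 6 orders
heap linearizations: 9

9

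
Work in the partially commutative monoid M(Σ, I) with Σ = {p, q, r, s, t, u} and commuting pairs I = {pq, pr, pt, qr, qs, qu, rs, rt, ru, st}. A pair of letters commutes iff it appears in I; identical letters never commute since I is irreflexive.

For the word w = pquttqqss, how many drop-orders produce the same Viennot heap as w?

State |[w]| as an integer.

51

piece 0:p — minimal
piece 1:q — minimal
piece 2:u rests on {0:p}
piece 3:t rests on {1:q, 2:u}
piece 4:t rests on {3:t}
piece 5:q rests on {4:t}
piece 6:q rests on {5:q}
piece 7:s rests on {2:u}
piece 8:s rests on {7:s}
minimal pieces: {0:p, 1:q}
ways to finish when only these pieces remain (= sum over removing one remaining piece with nothing left below it):
  1 left: {6}→1  {8}→1
  2 left: {5,6}→1  {6,8}→2  {7,8}→1
  3 left: {4,5,6}→1  {5,6,8}→3  {6,7,8}→3
  4 left: {3,4,5,6}→1  {4,5,6,8}→4  {5,6,7,8}→6
  5 left: {1,3,4,5,6}→1  {3,4,5,6,8}→5  {4,5,6,7,8}→10
  6 left: {1,3,4,5,6,8}→6  {3,4,5,6,7,8}→15
  7 left: {1,3,4,5,6,7,8}→21  {2,3,4,5,6,7,8}→15
  placing 0:p first → 36 extensions
  placing 1:q first → 15 extensions
total linear extensions = 51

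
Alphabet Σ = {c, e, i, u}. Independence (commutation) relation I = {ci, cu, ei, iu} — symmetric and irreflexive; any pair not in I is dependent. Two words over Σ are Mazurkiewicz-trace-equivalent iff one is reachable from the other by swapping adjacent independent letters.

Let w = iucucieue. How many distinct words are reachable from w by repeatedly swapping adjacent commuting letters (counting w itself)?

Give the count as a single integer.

216

piece 0:i — minimal
piece 1:u — minimal
piece 2:c — minimal
piece 3:u rests on {1:u}
piece 4:c rests on {2:c}
piece 5:i rests on {0:i}
piece 6:e rests on {3:u, 4:c}
piece 7:u rests on {6:e}
piece 8:e rests on {7:u}
minimal pieces: {0:i, 1:u, 2:c}
ways to finish when only these pieces remain (= sum over removing one remaining piece with nothing left below it):
  1 left: {5}→1  {8}→1
  2 left: {0,5}→1  {5,8}→2  {7,8}→1
  3 left: {0,5,8}→3  {5,7,8}→3  {6,7,8}→1
  4 left: {0,5,7,8}→6  {3,6,7,8}→1  {4,6,7,8}→1  {5,6,7,8}→4
  5 left: {0,5,6,7,8}→10  {1,3,6,7,8}→1  {2,4,6,7,8}→1  {3,4,6,7,8}→2  {3,5,6,7,8}→5  {4,5,6,7,8}→5
  6 left: {0,3,5,6,7,8}→15  {0,4,5,6,7,8}→15  {1,3,4,6,7,8}→3  {1,3,5,6,7,8}→6  {2,3,4,6,7,8}→3  {2,4,5,6,7,8}→6  {3,4,5,6,7,8}→12
  7 left: {0,1,3,5,6,7,8}→21  {0,2,4,5,6,7,8}→21  {0,3,4,5,6,7,8}→42  {1,2,3,4,6,7,8}→6  {1,3,4,5,6,7,8}→21  {2,3,4,5,6,7,8}→21
  placing 0:i first → 48 extensions
  placing 1:u first → 84 extensions
  placing 2:c first → 84 extensions
total linear extensions = 216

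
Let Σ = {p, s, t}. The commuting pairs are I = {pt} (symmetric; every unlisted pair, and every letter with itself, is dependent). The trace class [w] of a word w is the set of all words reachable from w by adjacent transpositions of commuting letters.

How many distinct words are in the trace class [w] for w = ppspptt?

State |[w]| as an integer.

drop 0:p onto floor
drop 1:p onto {0:p}
drop 2:s onto {1:p}
drop 3:p onto {2:s}
drop 4:p onto {3:p}
drop 5:t onto {2:s}
drop 6:t onto {5:t}
ground layer = {0:p}
drop-orders for the pieces not yet dropped (sum over which currently-grounded one goes next):
  1 to go: {4} 1  {6} 1
  2 to go: {3,4} 1  {4,6} 2  {5,6} 1
  3 to go: {3,4,6} 3  {4,5,6} 3
  4 to go: {3,4,5,6} 6
  5 to go: {2,3,4,5,6} 6
  if 0:p drops first: 6 orders

6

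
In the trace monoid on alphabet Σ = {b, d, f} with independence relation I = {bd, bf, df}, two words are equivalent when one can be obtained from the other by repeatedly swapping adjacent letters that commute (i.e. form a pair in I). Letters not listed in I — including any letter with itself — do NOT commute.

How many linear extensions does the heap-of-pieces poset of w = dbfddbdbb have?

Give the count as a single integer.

piece 0:d — minimal
piece 1:b — minimal
piece 2:f — minimal
piece 3:d rests on {0:d}
piece 4:d rests on {3:d}
piece 5:b rests on {1:b}
piece 6:d rests on {4:d}
piece 7:b rests on {5:b}
piece 8:b rests on {7:b}
minimal pieces: {0:d, 1:b, 2:f}
ways to finish when only these pieces remain (= sum over removing one remaining piece with nothing left below it):
  1 left: {2}→1  {6}→1  {8}→1
  2 left: {2,6}→2  {2,8}→2  {4,6}→1  {6,8}→2  {7,8}→1
  3 left: {2,4,6}→3  {2,6,8}→6  {2,7,8}→3  {3,4,6}→1  {4,6,8}→3  {5,7,8}→1  {6,7,8}→3
  4 left: {0,3,4,6}→1  {1,5,7,8}→1  {2,3,4,6}→4  {2,4,6,8}→12  {2,5,7,8}→4  {2,6,7,8}→12  {3,4,6,8}→4  {4,6,7,8}→6  {5,6,7,8}→4
  5 left: {0,2,3,4,6}→5  {0,3,4,6,8}→5  {1,2,5,7,8}→5  {1,5,6,7,8}→5  {2,3,4,6,8}→20  {2,4,6,7,8}→30  {2,5,6,7,8}→20  {3,4,6,7,8}→10  {4,5,6,7,8}→10
  6 left: {0,2,3,4,6,8}→30  {0,3,4,6,7,8}→15  {1,2,5,6,7,8}→30  {1,4,5,6,7,8}→15  {2,3,4,6,7,8}→60  {2,4,5,6,7,8}→60  {3,4,5,6,7,8}→20
  7 left: {0,2,3,4,6,7,8}→105  {0,3,4,5,6,7,8}→35  {1,2,4,5,6,7,8}→105  {1,3,4,5,6,7,8}→35  {2,3,4,5,6,7,8}→140
  placing 0:d first → 280 extensions
  placing 1:b first → 280 extensions
  placing 2:f first → 70 extensions
total linear extensions = 630

630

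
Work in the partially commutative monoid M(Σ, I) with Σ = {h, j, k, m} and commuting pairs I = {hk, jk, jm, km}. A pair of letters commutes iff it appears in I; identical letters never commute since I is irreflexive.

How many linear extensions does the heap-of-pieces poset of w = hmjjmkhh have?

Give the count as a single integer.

piece 0:h — minimal
piece 1:m rests on {0:h}
piece 2:j rests on {0:h}
piece 3:j rests on {2:j}
piece 4:m rests on {1:m}
piece 5:k — minimal
piece 6:h rests on {3:j, 4:m}
piece 7:h rests on {6:h}
minimal pieces: {0:h, 5:k}
ways to finish when only these pieces remain (= sum over removing one remaining piece with nothing left below it):
  1 left: {5}→1  {7}→1
  2 left: {5,7}→2  {6,7}→1
  3 left: {3,6,7}→1  {4,6,7}→1  {5,6,7}→3
  4 left: {1,4,6,7}→1  {2,3,6,7}→1  {3,4,6,7}→2  {3,5,6,7}→4  {4,5,6,7}→4
  5 left: {1,3,4,6,7}→3  {1,4,5,6,7}→5  {2,3,4,6,7}→3  {2,3,5,6,7}→5  {3,4,5,6,7}→10
  6 left: {1,2,3,4,6,7}→6  {1,3,4,5,6,7}→18  {2,3,4,5,6,7}→18
  placing 0:h first → 42 extensions
  placing 5:k first → 6 extensions
total linear extensions = 48

48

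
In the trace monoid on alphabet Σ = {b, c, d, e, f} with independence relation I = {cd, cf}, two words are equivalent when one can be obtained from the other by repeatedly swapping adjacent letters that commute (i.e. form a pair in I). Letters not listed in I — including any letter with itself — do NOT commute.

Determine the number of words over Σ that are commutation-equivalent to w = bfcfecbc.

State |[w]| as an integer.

3

drop 0:b onto floor
drop 1:f onto {0:b}
drop 2:c onto {0:b}
drop 3:f onto {1:f}
drop 4:e onto {2:c, 3:f}
drop 5:c onto {4:e}
drop 6:b onto {5:c}
drop 7:c onto {6:b}
ground layer = {0:b}
drop-orders for the pieces not yet dropped (sum over which currently-grounded one goes next):
  1 to go: {7} 1
  2 to go: {6,7} 1
  3 to go: {5,6,7} 1
  4 to go: {4,5,6,7} 1
  5 to go: {2,4,5,6,7} 1  {3,4,5,6,7} 1
  6 to go: {1,3,4,5,6,7} 1  {2,3,4,5,6,7} 2
  if 0:b drops first: 3 orders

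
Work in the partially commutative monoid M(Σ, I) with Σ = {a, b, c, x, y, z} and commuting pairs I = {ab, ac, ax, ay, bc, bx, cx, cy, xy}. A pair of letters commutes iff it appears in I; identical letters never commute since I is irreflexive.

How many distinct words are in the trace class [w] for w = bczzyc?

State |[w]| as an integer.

4

piece 0:b — minimal
piece 1:c — minimal
piece 2:z rests on {0:b, 1:c}
piece 3:z rests on {2:z}
piece 4:y rests on {3:z}
piece 5:c rests on {3:z}
minimal pieces: {0:b, 1:c}
ways to finish when only these pieces remain (= sum over removing one remaining piece with nothing left below it):
  1 left: {4}→1  {5}→1
  2 left: {4,5}→2
  3 left: {3,4,5}→2
  4 left: {2,3,4,5}→2
  placing 0:b first → 2 extensions
  placing 1:c first → 2 extensions
total linear extensions = 4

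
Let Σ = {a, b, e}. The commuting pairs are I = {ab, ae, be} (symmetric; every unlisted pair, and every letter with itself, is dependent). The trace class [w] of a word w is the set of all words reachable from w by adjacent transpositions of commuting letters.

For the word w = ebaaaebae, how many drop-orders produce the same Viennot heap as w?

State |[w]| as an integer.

#0=e has no predecessor
#1=b has no predecessor
#2=a has no predecessor
#3=a depends on [2:a]
#4=a depends on [3:a]
#5=e depends on [0:e]
#6=b depends on [1:b]
#7=a depends on [4:a]
#8=e depends on [5:e]
sources: [0:e, 1:b, 2:a]
N(rest) = Σ N(rest − s) over sources s of rest; N(one piece) = 1:
  size 1 → [6]=1  [7]=1  [8]=1
  size 2 → [1,6]=1  [4,7]=1  [5,8]=1  [6,7]=2  [6,8]=2  [7,8]=2
  size 3 → [0,5,8]=1  [1,6,7]=3  [1,6,8]=3  [3,4,7]=1  [4,6,7]=3  [4,7,8]=3  [5,6,8]=3  [5,7,8]=3  [6,7,8]=6
  size 4 → [0,5,6,8]=4  [0,5,7,8]=4  [1,4,6,7]=6  [1,5,6,8]=6  [1,6,7,8]=12  [2,3,4,7]=1  [3,4,6,7]=4  [3,4,7,8]=4  [4,5,7,8]=6  [4,6,7,8]=12  [5,6,7,8]=12
  size 5 → [0,1,5,6,8]=10  [0,4,5,7,8]=10  [0,5,6,7,8]=20  [1,3,4,6,7]=10  [1,4,6,7,8]=30  [1,5,6,7,8]=30  [2,3,4,6,7]=5  [2,3,4,7,8]=5  [3,4,5,7,8]=10  [3,4,6,7,8]=20  [4,5,6,7,8]=30
  size 6 → [0,1,5,6,7,8]=60  [0,3,4,5,7,8]=20  [0,4,5,6,7,8]=60  [1,2,3,4,6,7]=15  [1,3,4,6,7,8]=60  [1,4,5,6,7,8]=90  [2,3,4,5,7,8]=15  [2,3,4,6,7,8]=30  [3,4,5,6,7,8]=60
  size 7 → [0,1,4,5,6,7,8]=210  [0,2,3,4,5,7,8]=35  [0,3,4,5,6,7,8]=140  [1,2,3,4,6,7,8]=105  [1,3,4,5,6,7,8]=210  [2,3,4,5,6,7,8]=105
  first=0(e) contributes 420
  first=1(b) contributes 280
  first=2(a) contributes 560
|[w]| = 1260

1260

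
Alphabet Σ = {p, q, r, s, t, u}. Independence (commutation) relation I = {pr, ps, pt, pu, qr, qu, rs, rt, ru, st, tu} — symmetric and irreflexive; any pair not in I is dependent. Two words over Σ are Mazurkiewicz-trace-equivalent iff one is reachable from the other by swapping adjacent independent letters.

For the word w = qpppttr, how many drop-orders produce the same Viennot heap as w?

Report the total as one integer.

drop 0:q onto floor
drop 1:p onto {0:q}
drop 2:p onto {1:p}
drop 3:p onto {2:p}
drop 4:t onto {0:q}
drop 5:t onto {4:t}
drop 6:r onto floor
ground layer = {0:q, 6:r}
drop-orders for the pieces not yet dropped (sum over which currently-grounded one goes next):
  1 to go: {3} 1  {5} 1  {6} 1
  2 to go: {2,3} 1  {3,5} 2  {3,6} 2  {4,5} 1  {5,6} 2
  3 to go: {1,2,3} 1  {2,3,5} 3  {2,3,6} 3  {3,4,5} 3  {3,5,6} 6  {4,5,6} 3
  4 to go: {1,2,3,5} 4  {1,2,3,6} 4  {2,3,4,5} 6  {2,3,5,6} 12  {3,4,5,6} 12
  5 to go: {1,2,3,4,5} 10  {1,2,3,5,6} 20  {2,3,4,5,6} 30
  if 0:q drops first: 60 orders
  if 6:r drops first: 10 orders
heap linearizations: 70

70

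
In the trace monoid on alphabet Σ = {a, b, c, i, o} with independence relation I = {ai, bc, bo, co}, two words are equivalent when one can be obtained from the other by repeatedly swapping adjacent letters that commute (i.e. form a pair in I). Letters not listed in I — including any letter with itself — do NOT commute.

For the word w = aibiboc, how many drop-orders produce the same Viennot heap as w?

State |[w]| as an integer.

#0=a has no predecessor
#1=i has no predecessor
#2=b depends on [0:a, 1:i]
#3=i depends on [2:b]
#4=b depends on [3:i]
#5=o depends on [3:i]
#6=c depends on [3:i]
sources: [0:a, 1:i]
N(rest) = Σ N(rest − s) over sources s of rest; N(one piece) = 1:
  size 1 → [4]=1  [5]=1  [6]=1
  size 2 → [4,5]=2  [4,6]=2  [5,6]=2
  size 3 → [4,5,6]=6
  size 4 → [3,4,5,6]=6
  size 5 → [2,3,4,5,6]=6
  first=0(a) contributes 6
  first=1(i) contributes 6
|[w]| = 12

12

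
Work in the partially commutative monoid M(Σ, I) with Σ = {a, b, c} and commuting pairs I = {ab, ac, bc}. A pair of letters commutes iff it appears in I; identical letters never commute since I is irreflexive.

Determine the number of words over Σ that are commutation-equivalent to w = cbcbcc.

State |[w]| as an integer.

15

piece 0:c — minimal
piece 1:b — minimal
piece 2:c rests on {0:c}
piece 3:b rests on {1:b}
piece 4:c rests on {2:c}
piece 5:c rests on {4:c}
minimal pieces: {0:c, 1:b}
ways to finish when only these pieces remain (= sum over removing one remaining piece with nothing left below it):
  1 left: {3}→1  {5}→1
  2 left: {1,3}→1  {3,5}→2  {4,5}→1
  3 left: {1,3,5}→3  {2,4,5}→1  {3,4,5}→3
  4 left: {0,2,4,5}→1  {1,3,4,5}→6  {2,3,4,5}→4
  placing 0:c first → 10 extensions
  placing 1:b first → 5 extensions
total linear extensions = 15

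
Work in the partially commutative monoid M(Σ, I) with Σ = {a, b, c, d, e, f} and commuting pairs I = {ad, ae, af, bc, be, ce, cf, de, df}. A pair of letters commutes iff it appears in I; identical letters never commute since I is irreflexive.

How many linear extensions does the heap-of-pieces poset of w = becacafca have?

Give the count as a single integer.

drop 0:b onto floor
drop 1:e onto floor
drop 2:c onto floor
drop 3:a onto {0:b, 2:c}
drop 4:c onto {3:a}
drop 5:a onto {4:c}
drop 6:f onto {0:b, 1:e}
drop 7:c onto {5:a}
drop 8:a onto {7:c}
ground layer = {0:b, 1:e, 2:c}
drop-orders for the pieces not yet dropped (sum over which currently-grounded one goes next):
  1 to go: {6} 1  {8} 1
  2 to go: {1,6} 1  {6,8} 2  {7,8} 1
  3 to go: {1,6,8} 3  {5,7,8} 1  {6,7,8} 3
  4 to go: {1,6,7,8} 6  {4,5,7,8} 1  {5,6,7,8} 4
  5 to go: {1,5,6,7,8} 10  {3,4,5,7,8} 1  {4,5,6,7,8} 5
  6 to go: {1,4,5,6,7,8} 15  {2,3,4,5,7,8} 1  {3,4,5,6,7,8} 6
  7 to go: {0,3,4,5,6,7,8} 6  {1,3,4,5,6,7,8} 21  {2,3,4,5,6,7,8} 7
  if 0:b drops first: 28 orders
  if 1:e drops first: 13 orders
  if 2:c drops first: 27 orders
heap linearizations: 68

68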